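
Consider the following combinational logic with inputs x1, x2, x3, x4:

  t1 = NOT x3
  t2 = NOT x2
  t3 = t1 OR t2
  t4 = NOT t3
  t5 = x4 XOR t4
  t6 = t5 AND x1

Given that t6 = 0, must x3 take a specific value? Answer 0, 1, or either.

either

Both values of x3 occur among assignments with t6 = 0:
  x3=0: x1=0, x2=0, x3=0, x4=0
  x3=1: x1=0, x2=0, x3=1, x4=0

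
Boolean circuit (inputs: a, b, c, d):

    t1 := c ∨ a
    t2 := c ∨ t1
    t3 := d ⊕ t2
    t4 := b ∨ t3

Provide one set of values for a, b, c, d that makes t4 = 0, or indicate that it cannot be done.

a=1, b=0, c=1, d=1

Check with a=1, b=0, c=1, d=1:
t1 = c ∨ a = 1 ∨ 1 = 1
t2 = c ∨ t1 = 1 ∨ 1 = 1
t3 = d ⊕ t2 = 1 ⊕ 1 = 0
t4 = b ∨ t3 = 0 ∨ 0 = 0
So t4 = 0 as required.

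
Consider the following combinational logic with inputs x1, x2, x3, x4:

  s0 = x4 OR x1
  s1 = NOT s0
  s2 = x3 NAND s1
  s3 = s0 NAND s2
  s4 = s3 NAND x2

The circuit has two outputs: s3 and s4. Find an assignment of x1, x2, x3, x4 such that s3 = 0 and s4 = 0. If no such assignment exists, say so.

no solution exists

Across all 16 input combinations, none give both s3 = 0 and s4 = 0.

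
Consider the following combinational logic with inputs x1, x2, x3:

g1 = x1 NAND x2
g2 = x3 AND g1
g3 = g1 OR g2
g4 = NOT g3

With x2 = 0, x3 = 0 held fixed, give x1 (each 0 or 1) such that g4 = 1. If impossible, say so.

With x2 = 0, x3 = 0 fixed, none of the 2 settings of x1 give g4 = 1.
For example, with x1=1:
g1 = x1 NAND x2 = 1 NAND 0 = 1
g2 = x3 AND g1 = 0 AND 1 = 0
g3 = g1 OR g2 = 1 OR 0 = 1
g4 = NOT g3 = NOT 1 = 0
giving g4 = 0 ≠ 1.

no solution exists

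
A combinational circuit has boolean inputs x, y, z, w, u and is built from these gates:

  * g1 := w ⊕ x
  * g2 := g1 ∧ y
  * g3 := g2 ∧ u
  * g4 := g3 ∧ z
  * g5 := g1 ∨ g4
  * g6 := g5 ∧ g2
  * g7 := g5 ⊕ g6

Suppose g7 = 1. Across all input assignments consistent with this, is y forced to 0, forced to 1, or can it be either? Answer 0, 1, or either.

0

g7 = g5 ⊕ g6 must be 1, so g5 and g6 differ.
Every assignment with g7 = 1 has y = 0; there are 8 such assignment(s).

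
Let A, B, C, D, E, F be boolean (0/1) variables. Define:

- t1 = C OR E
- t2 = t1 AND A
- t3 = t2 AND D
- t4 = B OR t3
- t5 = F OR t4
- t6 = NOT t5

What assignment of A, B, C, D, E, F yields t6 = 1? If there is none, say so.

A=0, B=0, C=0, D=1, E=0, F=0

t6 = NOT t5 must be 1, so t5 = 0.
Check with A=0, B=0, C=0, D=1, E=0, F=0:
t1 = C OR E = 0 OR 0 = 0
t2 = t1 AND A = 0 AND 0 = 0
t3 = t2 AND D = 0 AND 1 = 0
t4 = B OR t3 = 0 OR 0 = 0
t5 = F OR t4 = 0 OR 0 = 0
t6 = NOT t5 = NOT 0 = 1
So t6 = 1 as required.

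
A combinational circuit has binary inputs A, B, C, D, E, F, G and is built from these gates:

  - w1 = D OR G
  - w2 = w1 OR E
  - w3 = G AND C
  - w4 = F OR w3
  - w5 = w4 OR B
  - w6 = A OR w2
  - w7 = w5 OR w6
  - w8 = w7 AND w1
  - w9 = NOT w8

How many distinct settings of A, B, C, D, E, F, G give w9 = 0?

96

w9 = NOT w8 must be 0, so w8 = 1.
w8 = w7 AND w1 must be 1, so both w7 = 1 and w1 = 1.
w7 = w5 OR w6 must be 1, so at least one of w5, w6 is 1.
Enumerating the 128 input combinations, 96 give w9 = 0 and 32 give w9 = 1.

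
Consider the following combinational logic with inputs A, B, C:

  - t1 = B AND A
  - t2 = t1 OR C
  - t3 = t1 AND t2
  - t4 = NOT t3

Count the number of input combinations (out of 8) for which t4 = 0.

2

t4 = NOT t3 must be 0, so t3 = 1.
Satisfying assignments:
  A=1, B=1, C=0
  A=1, B=1, C=1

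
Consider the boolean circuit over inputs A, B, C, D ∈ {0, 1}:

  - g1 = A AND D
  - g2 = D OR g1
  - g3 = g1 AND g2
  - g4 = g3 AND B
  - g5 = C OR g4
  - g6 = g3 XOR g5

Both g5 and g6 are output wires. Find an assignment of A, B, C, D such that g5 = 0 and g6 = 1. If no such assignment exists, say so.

A=1, B=0, C=0, D=1

Check with A=1, B=0, C=0, D=1:
g1 = A AND D = 1 AND 1 = 1
g2 = D OR g1 = 1 OR 1 = 1
g3 = g1 AND g2 = 1 AND 1 = 1
g4 = g3 AND B = 1 AND 0 = 0
g5 = C OR g4 = 0 OR 0 = 0
g6 = g3 XOR g5 = 1 XOR 0 = 1
So g5 = 0 and g6 = 1.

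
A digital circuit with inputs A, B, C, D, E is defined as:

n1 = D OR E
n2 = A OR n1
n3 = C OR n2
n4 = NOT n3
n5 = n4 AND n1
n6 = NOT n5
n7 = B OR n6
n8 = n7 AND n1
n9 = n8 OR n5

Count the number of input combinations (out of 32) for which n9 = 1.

24

n9 = n8 OR n5 must be 1, so at least one of n8, n5 is 1.
Enumerating the 32 input combinations, 24 give n9 = 1 and 8 give n9 = 0.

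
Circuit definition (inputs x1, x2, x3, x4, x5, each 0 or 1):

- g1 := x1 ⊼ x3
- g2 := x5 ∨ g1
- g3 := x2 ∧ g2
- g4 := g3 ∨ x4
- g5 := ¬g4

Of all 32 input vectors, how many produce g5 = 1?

g5 = ¬g4 must be 1, so g4 = 0.
Enumerating the 32 input combinations, 9 give g5 = 1 and 23 give g5 = 0.

9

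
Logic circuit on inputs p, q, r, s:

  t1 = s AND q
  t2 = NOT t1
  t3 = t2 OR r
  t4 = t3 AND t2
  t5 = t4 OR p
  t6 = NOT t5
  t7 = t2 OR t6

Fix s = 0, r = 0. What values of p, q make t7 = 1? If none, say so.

p=1, q=0

t7 = t2 OR t6 must be 1, so at least one of t2, t6 is 1.
Check with s = 0, r = 0 and p=1, q=0:
t1 = s AND q = 0 AND 0 = 0
t2 = NOT t1 = NOT 0 = 1
t3 = t2 OR r = 1 OR 0 = 1
t4 = t3 AND t2 = 1 AND 1 = 1
t5 = t4 OR p = 1 OR 1 = 1
t6 = NOT t5 = NOT 1 = 0
t7 = t2 OR t6 = 1 OR 0 = 1
So t7 = 1.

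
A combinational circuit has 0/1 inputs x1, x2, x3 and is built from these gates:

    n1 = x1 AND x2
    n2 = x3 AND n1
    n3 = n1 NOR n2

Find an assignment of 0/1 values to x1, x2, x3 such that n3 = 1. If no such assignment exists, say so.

n3 = n1 NOR n2 must be 1, so both n1 = 0 and n2 = 0.
n1 = x1 AND x2 must be 0, so at least one of x1, x2 is 0.
n2 = x3 AND n1 must be 0, so at least one of x3, n1 is 0.
Check with x1=0, x2=1, x3=0:
n1 = x1 AND x2 = 0 AND 1 = 0
n2 = x3 AND n1 = 0 AND 0 = 0
n3 = n1 NOR n2 = 0 NOR 0 = 1
So n3 = 1 as required.

x1=0, x2=1, x3=0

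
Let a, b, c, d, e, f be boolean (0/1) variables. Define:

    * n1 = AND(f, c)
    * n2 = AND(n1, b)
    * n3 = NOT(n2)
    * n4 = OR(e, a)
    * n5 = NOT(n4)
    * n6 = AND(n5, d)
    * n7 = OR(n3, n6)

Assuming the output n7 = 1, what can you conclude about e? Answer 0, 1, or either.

either

Both values of e occur among assignments with n7 = 1:
  e=0: a=0, b=0, c=0, d=0, e=0, f=0
  e=1: a=0, b=0, c=0, d=0, e=1, f=0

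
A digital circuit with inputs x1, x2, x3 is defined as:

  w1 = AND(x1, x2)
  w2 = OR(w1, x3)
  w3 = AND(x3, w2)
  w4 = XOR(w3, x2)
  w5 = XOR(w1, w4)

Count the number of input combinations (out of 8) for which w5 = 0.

w5 = XOR(w1, w4) must be 0, so w1 and w4 are equal.
Satisfying assignments:
  x1=0, x2=0, x3=0
  x1=0, x2=1, x3=1
  x1=1, x2=0, x3=0
  x1=1, x2=1, x3=0

4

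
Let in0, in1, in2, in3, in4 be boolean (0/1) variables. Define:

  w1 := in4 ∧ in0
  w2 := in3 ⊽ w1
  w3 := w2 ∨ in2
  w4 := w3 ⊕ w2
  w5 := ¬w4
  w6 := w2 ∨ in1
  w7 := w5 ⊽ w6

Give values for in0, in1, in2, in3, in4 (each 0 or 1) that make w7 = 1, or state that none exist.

Check with in0=1, in1=0, in2=1, in3=1, in4=1:
w1 = in4 ∧ in0 = 1 ∧ 1 = 1
w2 = in3 ⊽ w1 = 1 ⊽ 1 = 0
w3 = w2 ∨ in2 = 0 ∨ 1 = 1
w4 = w3 ⊕ w2 = 1 ⊕ 0 = 1
w5 = ¬w4 = ¬1 = 0
w6 = w2 ∨ in1 = 0 ∨ 0 = 0
w7 = w5 ⊽ w6 = 0 ⊽ 0 = 1
So w7 = 1 as required.

in0=1, in1=0, in2=1, in3=1, in4=1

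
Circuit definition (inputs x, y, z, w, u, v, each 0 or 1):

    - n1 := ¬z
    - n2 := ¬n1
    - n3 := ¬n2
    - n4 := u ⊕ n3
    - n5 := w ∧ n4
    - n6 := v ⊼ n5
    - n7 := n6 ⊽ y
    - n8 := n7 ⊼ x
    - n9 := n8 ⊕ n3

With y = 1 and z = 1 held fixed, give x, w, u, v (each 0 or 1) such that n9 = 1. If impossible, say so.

Check with y = 1 and z = 1 and x=0, w=1, u=0, v=0:
n1 = ¬z = ¬1 = 0
n2 = ¬n1 = ¬0 = 1
n3 = ¬n2 = ¬1 = 0
n4 = u ⊕ n3 = 0 ⊕ 0 = 0
n5 = w ∧ n4 = 1 ∧ 0 = 0
n6 = v ⊼ n5 = 0 ⊼ 0 = 1
n7 = n6 ⊽ y = 1 ⊽ 1 = 0
n8 = n7 ⊼ x = 0 ⊼ 0 = 1
n9 = n8 ⊕ n3 = 1 ⊕ 0 = 1
So n9 = 1.

x=0, w=1, u=0, v=0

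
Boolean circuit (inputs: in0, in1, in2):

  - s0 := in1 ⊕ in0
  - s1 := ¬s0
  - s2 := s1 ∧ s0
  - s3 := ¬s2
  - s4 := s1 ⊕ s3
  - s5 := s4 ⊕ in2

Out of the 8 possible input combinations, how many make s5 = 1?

4

s5 = s4 ⊕ in2 must be 1, so s4 and in2 differ.
Satisfying assignments:
  in0=0, in1=0, in2=1
  in0=0, in1=1, in2=0
  in0=1, in1=0, in2=0
  in0=1, in1=1, in2=1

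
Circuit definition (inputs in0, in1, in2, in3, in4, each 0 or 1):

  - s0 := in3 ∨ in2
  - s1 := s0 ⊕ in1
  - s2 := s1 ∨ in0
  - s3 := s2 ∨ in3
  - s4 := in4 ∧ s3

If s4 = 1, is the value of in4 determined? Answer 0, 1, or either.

s4 = in4 ∧ s3 must be 1, so both in4 = 1 and s3 = 1.
s3 = s2 ∨ in3 must be 1, so at least one of s2, in3 is 1.
Every assignment with s4 = 1 has in4 = 1; there are 14 such assignment(s).

1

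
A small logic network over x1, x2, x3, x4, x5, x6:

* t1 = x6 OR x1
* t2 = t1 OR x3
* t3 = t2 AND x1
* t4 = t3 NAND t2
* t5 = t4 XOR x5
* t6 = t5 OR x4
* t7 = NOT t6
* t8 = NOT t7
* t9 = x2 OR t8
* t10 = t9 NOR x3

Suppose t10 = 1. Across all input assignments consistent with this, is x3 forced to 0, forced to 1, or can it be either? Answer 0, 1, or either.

t10 = t9 NOR x3 must be 1, so both t9 = 0 and x3 = 0.
Every assignment with t10 = 1 has x3 = 0; there are 4 such assignment(s).
  x1=0, x2=0, x3=0, x4=0, x5=1, x6=0
  x1=0, x2=0, x3=0, x4=0, x5=1, x6=1
  x1=1, x2=0, x3=0, x4=0, x5=0, x6=0
  x1=1, x2=0, x3=0, x4=0, x5=0, x6=1

0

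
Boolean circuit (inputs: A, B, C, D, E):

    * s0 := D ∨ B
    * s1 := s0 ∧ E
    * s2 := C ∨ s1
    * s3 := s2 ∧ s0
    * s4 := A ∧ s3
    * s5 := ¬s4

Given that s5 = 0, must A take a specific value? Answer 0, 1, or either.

s5 = ¬s4 must be 0, so s4 = 1.
s4 = A ∧ s3 must be 1, so both A = 1 and s3 = 1.
Every assignment with s5 = 0 has A = 1; there are 9 such assignment(s).

1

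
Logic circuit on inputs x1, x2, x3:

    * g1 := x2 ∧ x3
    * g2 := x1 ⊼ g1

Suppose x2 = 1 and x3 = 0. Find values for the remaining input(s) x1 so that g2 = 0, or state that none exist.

no solution exists

With x2 = 1 and x3 = 0 fixed, none of the 2 settings of x1 give g2 = 0.
For example, with x1=0:
g1 = x2 ∧ x3 = 1 ∧ 0 = 0
g2 = x1 ⊼ g1 = 0 ⊼ 0 = 1
giving g2 = 1 ≠ 0.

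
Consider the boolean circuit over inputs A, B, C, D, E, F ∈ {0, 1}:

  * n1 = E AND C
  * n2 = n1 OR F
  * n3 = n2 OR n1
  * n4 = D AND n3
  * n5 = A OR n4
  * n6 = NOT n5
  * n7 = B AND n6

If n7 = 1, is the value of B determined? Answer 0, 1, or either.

n7 = B AND n6 must be 1, so both B = 1 and n6 = 1.
n6 = NOT n5 must be 1, so n5 = 0.
n5 = A OR n4 must be 0, so both A = 0 and n4 = 0.
Every assignment with n7 = 1 has B = 1; there are 11 such assignment(s).

1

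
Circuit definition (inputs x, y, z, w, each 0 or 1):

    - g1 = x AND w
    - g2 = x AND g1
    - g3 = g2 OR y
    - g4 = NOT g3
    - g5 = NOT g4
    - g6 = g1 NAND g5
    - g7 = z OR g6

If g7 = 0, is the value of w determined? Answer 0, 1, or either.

g7 = z OR g6 must be 0, so both z = 0 and g6 = 0.
g6 = g1 NAND g5 must be 0, so both g1 = 1 and g5 = 1.
Every assignment with g7 = 0 has w = 1; there are 2 such assignment(s).
  x=1, y=0, z=0, w=1
  x=1, y=1, z=0, w=1

1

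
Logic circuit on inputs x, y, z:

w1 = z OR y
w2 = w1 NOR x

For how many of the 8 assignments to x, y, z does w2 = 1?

w2 = w1 NOR x must be 1, so both w1 = 0 and x = 0.
Satisfying assignments:
  x=0, y=0, z=0

1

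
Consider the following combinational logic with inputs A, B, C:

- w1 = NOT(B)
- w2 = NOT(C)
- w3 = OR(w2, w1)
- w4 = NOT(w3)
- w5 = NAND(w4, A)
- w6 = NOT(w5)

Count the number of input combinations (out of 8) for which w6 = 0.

w6 = NOT(w5) must be 0, so w5 = 1.
w5 = NAND(w4, A) must be 1, so at least one of w4, A is 0.
Enumerating the 8 input combinations, 7 give w6 = 0 and 1 give w6 = 1.

7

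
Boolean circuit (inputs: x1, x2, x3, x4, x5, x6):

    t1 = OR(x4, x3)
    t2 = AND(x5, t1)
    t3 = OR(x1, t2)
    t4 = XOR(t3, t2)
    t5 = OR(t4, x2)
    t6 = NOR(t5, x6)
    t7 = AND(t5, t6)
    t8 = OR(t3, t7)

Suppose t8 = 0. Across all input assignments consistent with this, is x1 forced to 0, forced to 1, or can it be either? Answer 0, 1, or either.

t8 = OR(t3, t7) must be 0, so both t3 = 0 and t7 = 0.
t3 = OR(x1, t2) must be 0, so both x1 = 0 and t2 = 0.
Every assignment with t8 = 0 has x1 = 0; there are 20 such assignment(s).

0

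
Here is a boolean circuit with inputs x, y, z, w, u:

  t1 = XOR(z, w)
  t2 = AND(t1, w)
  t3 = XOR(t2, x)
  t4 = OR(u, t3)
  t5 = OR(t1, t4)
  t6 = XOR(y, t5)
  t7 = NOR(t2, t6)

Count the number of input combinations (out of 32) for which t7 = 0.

20

t7 = NOR(t2, t6) must be 0, so at least one of t2, t6 is 1.
Enumerating the 32 input combinations, 20 give t7 = 0 and 12 give t7 = 1.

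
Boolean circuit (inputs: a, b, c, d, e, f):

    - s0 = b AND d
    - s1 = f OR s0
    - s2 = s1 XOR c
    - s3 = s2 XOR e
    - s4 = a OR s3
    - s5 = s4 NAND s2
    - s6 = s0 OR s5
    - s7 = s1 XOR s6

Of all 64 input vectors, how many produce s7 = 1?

s7 = s1 XOR s6 must be 1, so s1 and s6 differ.
Enumerating the 64 input combinations, 24 give s7 = 1 and 40 give s7 = 0.

24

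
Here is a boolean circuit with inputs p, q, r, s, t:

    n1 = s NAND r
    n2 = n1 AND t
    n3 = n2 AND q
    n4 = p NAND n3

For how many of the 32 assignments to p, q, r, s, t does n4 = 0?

3

n4 = p NAND n3 must be 0, so both p = 1 and n3 = 1.
n3 = n2 AND q must be 1, so both n2 = 1 and q = 1.
n2 = n1 AND t must be 1, so both n1 = 1 and t = 1.
Enumerating the 32 input combinations, 3 give n4 = 0 and 29 give n4 = 1.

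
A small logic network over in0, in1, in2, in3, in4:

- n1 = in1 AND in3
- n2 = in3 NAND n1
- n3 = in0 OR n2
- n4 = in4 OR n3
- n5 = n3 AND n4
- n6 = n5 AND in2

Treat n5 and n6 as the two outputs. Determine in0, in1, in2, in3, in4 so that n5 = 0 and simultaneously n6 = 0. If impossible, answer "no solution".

Check with in0=0, in1=1, in2=0, in3=1, in4=0:
n1 = in1 AND in3 = 1 AND 1 = 1
n2 = in3 NAND n1 = 1 NAND 1 = 0
n3 = in0 OR n2 = 0 OR 0 = 0
n4 = in4 OR n3 = 0 OR 0 = 0
n5 = n3 AND n4 = 0 AND 0 = 0
n6 = n5 AND in2 = 0 AND 0 = 0
So n5 = 0 and n6 = 0.

in0=0, in1=1, in2=0, in3=1, in4=0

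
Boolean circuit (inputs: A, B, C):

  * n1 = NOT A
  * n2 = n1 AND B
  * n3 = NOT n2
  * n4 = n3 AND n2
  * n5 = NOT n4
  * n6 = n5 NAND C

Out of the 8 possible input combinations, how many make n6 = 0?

4

n6 = n5 NAND C must be 0, so both n5 = 1 and C = 1.
n5 = NOT n4 must be 1, so n4 = 0.
Satisfying assignments:
  A=0, B=0, C=1
  A=0, B=1, C=1
  A=1, B=0, C=1
  A=1, B=1, C=1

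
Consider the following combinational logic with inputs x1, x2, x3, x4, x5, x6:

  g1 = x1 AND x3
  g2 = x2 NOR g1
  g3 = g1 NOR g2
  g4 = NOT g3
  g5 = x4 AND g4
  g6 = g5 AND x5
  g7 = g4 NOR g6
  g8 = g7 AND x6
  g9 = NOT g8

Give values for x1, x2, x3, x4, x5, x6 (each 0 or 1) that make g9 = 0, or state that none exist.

x1=0, x2=1, x3=1, x4=0, x5=1, x6=1

g9 = NOT g8 must be 0, so g8 = 1.
Check with x1=0, x2=1, x3=1, x4=0, x5=1, x6=1:
g1 = x1 AND x3 = 0 AND 1 = 0
g2 = x2 NOR g1 = 1 NOR 0 = 0
g3 = g1 NOR g2 = 0 NOR 0 = 1
g4 = NOT g3 = NOT 1 = 0
g5 = x4 AND g4 = 0 AND 0 = 0
g6 = g5 AND x5 = 0 AND 1 = 0
g7 = g4 NOR g6 = 0 NOR 0 = 1
g8 = g7 AND x6 = 1 AND 1 = 1
g9 = NOT g8 = NOT 1 = 0
So g9 = 0 as required.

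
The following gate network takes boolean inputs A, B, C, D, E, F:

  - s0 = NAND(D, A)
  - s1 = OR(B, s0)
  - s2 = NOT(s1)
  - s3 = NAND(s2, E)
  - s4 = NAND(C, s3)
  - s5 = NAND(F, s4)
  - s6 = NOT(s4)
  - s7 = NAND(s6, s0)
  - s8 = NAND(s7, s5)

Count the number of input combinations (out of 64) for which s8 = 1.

41

s8 = NAND(s7, s5) must be 1, so at least one of s7, s5 is 0.
Enumerating the 64 input combinations, 41 give s8 = 1 and 23 give s8 = 0.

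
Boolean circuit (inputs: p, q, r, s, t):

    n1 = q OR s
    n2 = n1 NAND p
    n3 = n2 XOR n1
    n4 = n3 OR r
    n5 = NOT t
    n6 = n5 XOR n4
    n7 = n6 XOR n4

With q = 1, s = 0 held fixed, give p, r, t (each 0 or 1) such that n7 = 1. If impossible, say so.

p=1, r=1, t=0

n7 = n6 XOR n4 must be 1, so n6 and n4 differ.
Check with q = 1, s = 0 and p=1, r=1, t=0:
n1 = q OR s = 1 OR 0 = 1
n2 = n1 NAND p = 1 NAND 1 = 0
n3 = n2 XOR n1 = 0 XOR 1 = 1
n4 = n3 OR r = 1 OR 1 = 1
n5 = NOT t = NOT 0 = 1
n6 = n5 XOR n4 = 1 XOR 1 = 0
n7 = n6 XOR n4 = 0 XOR 1 = 1
So n7 = 1.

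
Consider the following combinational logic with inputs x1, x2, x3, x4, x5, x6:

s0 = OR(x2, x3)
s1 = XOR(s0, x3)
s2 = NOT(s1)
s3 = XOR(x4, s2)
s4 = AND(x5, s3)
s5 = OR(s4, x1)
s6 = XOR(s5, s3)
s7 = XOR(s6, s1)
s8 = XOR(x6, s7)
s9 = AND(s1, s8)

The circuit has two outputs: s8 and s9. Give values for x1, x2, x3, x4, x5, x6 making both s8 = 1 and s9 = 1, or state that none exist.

Check with x1=1, x2=1, x3=0, x4=0, x5=1, x6=1:
s0 = OR(x2, x3) = OR(1, 0) = 1
s1 = XOR(s0, x3) = XOR(1, 0) = 1
s2 = NOT(s1) = NOT 1 = 0
s3 = XOR(x4, s2) = XOR(0, 0) = 0
s4 = AND(x5, s3) = AND(1, 0) = 0
s5 = OR(s4, x1) = OR(0, 1) = 1
s6 = XOR(s5, s3) = XOR(1, 0) = 1
s7 = XOR(s6, s1) = XOR(1, 1) = 0
s8 = XOR(x6, s7) = XOR(1, 0) = 1
s9 = AND(s1, s8) = AND(1, 1) = 1
So s8 = 1 and s9 = 1.

x1=1, x2=1, x3=0, x4=0, x5=1, x6=1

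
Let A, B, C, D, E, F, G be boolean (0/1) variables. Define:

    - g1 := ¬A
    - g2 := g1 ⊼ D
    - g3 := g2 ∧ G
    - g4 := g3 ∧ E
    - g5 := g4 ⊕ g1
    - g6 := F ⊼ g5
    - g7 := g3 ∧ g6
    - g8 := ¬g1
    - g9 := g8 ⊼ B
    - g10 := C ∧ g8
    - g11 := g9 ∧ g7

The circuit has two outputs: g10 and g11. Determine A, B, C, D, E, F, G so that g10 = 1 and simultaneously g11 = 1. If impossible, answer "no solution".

Check with A=1, B=0, C=1, D=1, E=0, F=0, G=1:
g1 = ¬A = ¬1 = 0
g2 = g1 ⊼ D = 0 ⊼ 1 = 1
g3 = g2 ∧ G = 1 ∧ 1 = 1
g4 = g3 ∧ E = 1 ∧ 0 = 0
g5 = g4 ⊕ g1 = 0 ⊕ 0 = 0
g6 = F ⊼ g5 = 0 ⊼ 0 = 1
g7 = g3 ∧ g6 = 1 ∧ 1 = 1
g8 = ¬g1 = ¬0 = 1
g9 = g8 ⊼ B = 1 ⊼ 0 = 1
g10 = C ∧ g8 = 1 ∧ 1 = 1
g11 = g9 ∧ g7 = 1 ∧ 1 = 1
So g10 = 1 and g11 = 1.

A=1, B=0, C=1, D=1, E=0, F=0, G=1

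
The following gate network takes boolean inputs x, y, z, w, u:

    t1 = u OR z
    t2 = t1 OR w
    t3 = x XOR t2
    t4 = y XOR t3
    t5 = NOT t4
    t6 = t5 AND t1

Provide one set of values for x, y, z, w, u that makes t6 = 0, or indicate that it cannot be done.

t6 = t5 AND t1 must be 0, so at least one of t5, t1 is 0.
Check with x=0, y=0, z=1, w=1, u=0:
t1 = u OR z = 0 OR 1 = 1
t2 = t1 OR w = 1 OR 1 = 1
t3 = x XOR t2 = 0 XOR 1 = 1
t4 = y XOR t3 = 0 XOR 1 = 1
t5 = NOT t4 = NOT 1 = 0
t6 = t5 AND t1 = 0 AND 1 = 0
So t6 = 0 as required.

x=0, y=0, z=1, w=1, u=0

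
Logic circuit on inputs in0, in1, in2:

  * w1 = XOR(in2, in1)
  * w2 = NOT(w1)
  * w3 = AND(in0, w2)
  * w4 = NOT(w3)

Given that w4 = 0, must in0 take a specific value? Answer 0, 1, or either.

1

w4 = NOT(w3) must be 0, so w3 = 1.
w3 = AND(in0, w2) must be 1, so both in0 = 1 and w2 = 1.
Every assignment with w4 = 0 has in0 = 1; there are 2 such assignment(s).
  in0=1, in1=0, in2=0
  in0=1, in1=1, in2=1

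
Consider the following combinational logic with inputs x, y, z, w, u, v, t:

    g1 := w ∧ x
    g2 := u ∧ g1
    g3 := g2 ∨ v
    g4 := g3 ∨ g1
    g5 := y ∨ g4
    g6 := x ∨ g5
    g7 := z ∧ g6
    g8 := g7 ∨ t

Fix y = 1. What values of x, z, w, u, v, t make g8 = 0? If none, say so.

Check with y = 1 and x=1, z=0, w=0, u=0, v=0, t=0:
g1 = w ∧ x = 0 ∧ 1 = 0
g2 = u ∧ g1 = 0 ∧ 0 = 0
g3 = g2 ∨ v = 0 ∨ 0 = 0
g4 = g3 ∨ g1 = 0 ∨ 0 = 0
g5 = y ∨ g4 = 1 ∨ 0 = 1
g6 = x ∨ g5 = 1 ∨ 1 = 1
g7 = z ∧ g6 = 0 ∧ 1 = 0
g8 = g7 ∨ t = 0 ∨ 0 = 0
So g8 = 0.

x=1, z=0, w=0, u=0, v=0, t=0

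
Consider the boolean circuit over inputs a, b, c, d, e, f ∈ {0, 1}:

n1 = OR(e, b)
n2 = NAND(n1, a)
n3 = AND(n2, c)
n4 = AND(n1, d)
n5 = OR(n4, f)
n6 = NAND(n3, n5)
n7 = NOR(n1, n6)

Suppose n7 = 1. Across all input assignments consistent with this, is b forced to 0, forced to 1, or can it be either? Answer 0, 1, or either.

0

n7 = NOR(n1, n6) must be 1, so both n1 = 0 and n6 = 0.
n1 = OR(e, b) must be 0, so both e = 0 and b = 0.
Every assignment with n7 = 1 has b = 0; there are 4 such assignment(s).
  a=0, b=0, c=1, d=0, e=0, f=1
  a=0, b=0, c=1, d=1, e=0, f=1
  a=1, b=0, c=1, d=0, e=0, f=1
  a=1, b=0, c=1, d=1, e=0, f=1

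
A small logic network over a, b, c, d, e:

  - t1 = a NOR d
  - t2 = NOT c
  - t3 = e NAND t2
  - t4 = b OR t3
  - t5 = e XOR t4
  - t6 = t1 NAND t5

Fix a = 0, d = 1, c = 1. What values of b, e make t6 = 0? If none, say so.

no solution exists

With a = 0, d = 1, c = 1 fixed, none of the 4 settings of b, e give t6 = 0.
For example, with b=1, e=0:
t1 = a NOR d = 0 NOR 1 = 0
t2 = NOT c = NOT 1 = 0
t3 = e NAND t2 = 0 NAND 0 = 1
t4 = b OR t3 = 1 OR 1 = 1
t5 = e XOR t4 = 0 XOR 1 = 1
t6 = t1 NAND t5 = 0 NAND 1 = 1
giving t6 = 1 ≠ 0.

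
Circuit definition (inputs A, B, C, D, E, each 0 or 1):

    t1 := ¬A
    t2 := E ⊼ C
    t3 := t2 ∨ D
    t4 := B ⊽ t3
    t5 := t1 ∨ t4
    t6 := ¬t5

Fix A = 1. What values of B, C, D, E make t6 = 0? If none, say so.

t6 = ¬t5 must be 0, so t5 = 1.
t5 = t1 ∨ t4 must be 1, so at least one of t1, t4 is 1.
Check with A = 1 and B=0, C=1, D=0, E=1:
t1 = ¬A = ¬1 = 0
t2 = E ⊼ C = 1 ⊼ 1 = 0
t3 = t2 ∨ D = 0 ∨ 0 = 0
t4 = B ⊽ t3 = 0 ⊽ 0 = 1
t5 = t1 ∨ t4 = 0 ∨ 1 = 1
t6 = ¬t5 = ¬1 = 0
So t6 = 0.

B=0, C=1, D=0, E=1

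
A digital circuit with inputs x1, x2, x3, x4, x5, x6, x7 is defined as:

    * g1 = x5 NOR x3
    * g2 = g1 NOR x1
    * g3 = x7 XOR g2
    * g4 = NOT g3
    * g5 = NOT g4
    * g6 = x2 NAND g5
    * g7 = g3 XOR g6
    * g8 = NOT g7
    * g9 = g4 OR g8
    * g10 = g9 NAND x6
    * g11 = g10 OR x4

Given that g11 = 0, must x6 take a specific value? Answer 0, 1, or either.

g11 = g10 OR x4 must be 0, so both g10 = 0 and x4 = 0.
g10 = g9 NAND x6 must be 0, so both g9 = 1 and x6 = 1.
Every assignment with g11 = 0 has x6 = 1; there are 24 such assignment(s).

1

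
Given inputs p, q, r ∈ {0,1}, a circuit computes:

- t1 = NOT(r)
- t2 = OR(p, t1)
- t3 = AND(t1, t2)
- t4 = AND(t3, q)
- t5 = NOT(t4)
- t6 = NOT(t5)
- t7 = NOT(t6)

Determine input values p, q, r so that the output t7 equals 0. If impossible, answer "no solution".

t7 = NOT(t6) must be 0, so t6 = 1.
Check with p=0, q=1, r=0:
t1 = NOT(r) = NOT 0 = 1
t2 = OR(p, t1) = OR(0, 1) = 1
t3 = AND(t1, t2) = AND(1, 1) = 1
t4 = AND(t3, q) = AND(1, 1) = 1
t5 = NOT(t4) = NOT 1 = 0
t6 = NOT(t5) = NOT 0 = 1
t7 = NOT(t6) = NOT 1 = 0
So t7 = 0 as required.

p=0, q=1, r=0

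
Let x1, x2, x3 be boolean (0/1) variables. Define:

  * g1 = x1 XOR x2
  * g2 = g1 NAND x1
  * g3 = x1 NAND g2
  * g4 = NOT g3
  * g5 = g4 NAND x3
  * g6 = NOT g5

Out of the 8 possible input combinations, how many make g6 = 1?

1

g6 = NOT g5 must be 1, so g5 = 0.
g5 = g4 NAND x3 must be 0, so both g4 = 1 and x3 = 1.
g4 = NOT g3 must be 1, so g3 = 0.
Satisfying assignments:
  x1=1, x2=1, x3=1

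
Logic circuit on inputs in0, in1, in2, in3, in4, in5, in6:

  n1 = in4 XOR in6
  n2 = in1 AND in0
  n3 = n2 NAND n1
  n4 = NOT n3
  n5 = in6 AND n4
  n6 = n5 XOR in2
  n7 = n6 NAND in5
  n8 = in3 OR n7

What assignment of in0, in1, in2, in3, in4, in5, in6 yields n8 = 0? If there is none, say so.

in0=0, in1=0, in2=1, in3=0, in4=0, in5=1, in6=0

n8 = in3 OR n7 must be 0, so both in3 = 0 and n7 = 0.
n7 = n6 NAND in5 must be 0, so both n6 = 1 and in5 = 1.
Check with in0=0, in1=0, in2=1, in3=0, in4=0, in5=1, in6=0:
n1 = in4 XOR in6 = 0 XOR 0 = 0
n2 = in1 AND in0 = 0 AND 0 = 0
n3 = n2 NAND n1 = 0 NAND 0 = 1
n4 = NOT n3 = NOT 1 = 0
n5 = in6 AND n4 = 0 AND 0 = 0
n6 = n5 XOR in2 = 0 XOR 1 = 1
n7 = n6 NAND in5 = 1 NAND 1 = 0
n8 = in3 OR n7 = 0 OR 0 = 0
So n8 = 0 as required.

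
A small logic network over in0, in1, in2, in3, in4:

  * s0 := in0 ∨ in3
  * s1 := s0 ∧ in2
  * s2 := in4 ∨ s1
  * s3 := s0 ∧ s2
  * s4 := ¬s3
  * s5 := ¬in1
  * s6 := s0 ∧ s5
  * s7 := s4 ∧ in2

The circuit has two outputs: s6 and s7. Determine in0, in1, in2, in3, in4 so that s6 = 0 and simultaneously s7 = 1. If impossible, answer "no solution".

Check with in0=0 in1=0 in2=1 in3=0 in4=0:
s0 = in0 ∨ in3 = 0 ∨ 0 = 0
s1 = s0 ∧ in2 = 0 ∧ 1 = 0
s2 = in4 ∨ s1 = 0 ∨ 0 = 0
s3 = s0 ∧ s2 = 0 ∧ 0 = 0
s4 = ¬s3 = ¬0 = 1
s5 = ¬in1 = ¬0 = 1
s6 = s0 ∧ s5 = 0 ∧ 1 = 0
s7 = s4 ∧ in2 = 1 ∧ 1 = 1
So s6 = 0 and s7 = 1.

in0=0 in1=0 in2=1 in3=0 in4=0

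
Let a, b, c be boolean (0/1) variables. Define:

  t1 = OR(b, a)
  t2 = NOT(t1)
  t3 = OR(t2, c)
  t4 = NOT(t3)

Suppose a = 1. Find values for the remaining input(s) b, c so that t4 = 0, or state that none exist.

b=0, c=1

Check with a = 1 and b=0, c=1:
t1 = OR(b, a) = OR(0, 1) = 1
t2 = NOT(t1) = NOT 1 = 0
t3 = OR(t2, c) = OR(0, 1) = 1
t4 = NOT(t3) = NOT 1 = 0
So t4 = 0.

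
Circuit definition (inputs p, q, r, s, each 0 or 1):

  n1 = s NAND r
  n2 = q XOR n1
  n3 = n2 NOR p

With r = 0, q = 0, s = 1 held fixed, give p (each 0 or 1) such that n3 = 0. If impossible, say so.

n3 = n2 NOR p must be 0, so at least one of n2, p is 1.
Check with r = 0, q = 0, s = 1 and p=0:
n1 = s NAND r = 1 NAND 0 = 1
n2 = q XOR n1 = 0 XOR 1 = 1
n3 = n2 NOR p = 1 NOR 0 = 0
So n3 = 0.

p=0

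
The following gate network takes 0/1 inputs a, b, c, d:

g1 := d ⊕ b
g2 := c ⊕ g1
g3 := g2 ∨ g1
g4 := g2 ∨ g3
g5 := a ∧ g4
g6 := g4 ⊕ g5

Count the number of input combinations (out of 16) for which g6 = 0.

g6 = g4 ⊕ g5 must be 0, so g4 and g5 are equal.
Enumerating the 16 input combinations, 10 give g6 = 0 and 6 give g6 = 1.

10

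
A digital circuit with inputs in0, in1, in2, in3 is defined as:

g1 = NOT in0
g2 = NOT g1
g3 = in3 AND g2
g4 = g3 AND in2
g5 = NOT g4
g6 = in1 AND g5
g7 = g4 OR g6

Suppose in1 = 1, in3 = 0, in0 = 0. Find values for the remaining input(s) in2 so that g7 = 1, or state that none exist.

g7 = g4 OR g6 must be 1, so at least one of g4, g6 is 1.
Check with in1 = 1, in3 = 0, in0 = 0 and in2=0:
g1 = NOT in0 = NOT 0 = 1
g2 = NOT g1 = NOT 1 = 0
g3 = in3 AND g2 = 0 AND 0 = 0
g4 = g3 AND in2 = 0 AND 0 = 0
g5 = NOT g4 = NOT 0 = 1
g6 = in1 AND g5 = 1 AND 1 = 1
g7 = g4 OR g6 = 0 OR 1 = 1
So g7 = 1.

in2=0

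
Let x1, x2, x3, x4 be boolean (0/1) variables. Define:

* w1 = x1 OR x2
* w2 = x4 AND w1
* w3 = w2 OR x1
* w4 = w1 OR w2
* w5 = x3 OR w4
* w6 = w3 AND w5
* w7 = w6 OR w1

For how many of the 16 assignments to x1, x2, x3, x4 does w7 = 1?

w7 = w6 OR w1 must be 1, so at least one of w6, w1 is 1.
Enumerating the 16 input combinations, 12 give w7 = 1 and 4 give w7 = 0.

12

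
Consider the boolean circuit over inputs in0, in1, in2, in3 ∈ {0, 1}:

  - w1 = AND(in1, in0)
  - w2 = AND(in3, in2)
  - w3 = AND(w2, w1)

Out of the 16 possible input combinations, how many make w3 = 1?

w3 = AND(w2, w1) must be 1, so both w2 = 1 and w1 = 1.
w2 = AND(in3, in2) must be 1, so both in3 = 1 and in2 = 1.
w1 = AND(in1, in0) must be 1, so both in1 = 1 and in0 = 1.
Enumerating the 16 input combinations, 1 give w3 = 1 and 15 give w3 = 0.

1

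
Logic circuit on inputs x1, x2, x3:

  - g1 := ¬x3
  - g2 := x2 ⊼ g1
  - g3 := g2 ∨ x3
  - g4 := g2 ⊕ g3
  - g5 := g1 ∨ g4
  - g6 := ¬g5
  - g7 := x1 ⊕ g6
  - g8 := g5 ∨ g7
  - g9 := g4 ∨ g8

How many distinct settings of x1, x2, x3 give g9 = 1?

6

g9 = g4 ∨ g8 must be 1, so at least one of g4, g8 is 1.
Satisfying assignments:
  x1=0, x2=0, x3=0
  x1=0, x2=0, x3=1
  x1=0, x2=1, x3=0
  x1=0, x2=1, x3=1
  x1=1, x2=0, x3=0
  x1=1, x2=1, x3=0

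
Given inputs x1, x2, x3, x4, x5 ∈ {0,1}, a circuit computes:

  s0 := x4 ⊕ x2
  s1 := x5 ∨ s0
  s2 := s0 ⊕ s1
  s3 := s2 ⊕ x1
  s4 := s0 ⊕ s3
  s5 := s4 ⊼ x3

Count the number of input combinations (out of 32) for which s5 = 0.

8

s5 = s4 ⊼ x3 must be 0, so both s4 = 1 and x3 = 1.
s4 = s0 ⊕ s3 must be 1, so s0 and s3 differ.
Enumerating the 32 input combinations, 8 give s5 = 0 and 24 give s5 = 1.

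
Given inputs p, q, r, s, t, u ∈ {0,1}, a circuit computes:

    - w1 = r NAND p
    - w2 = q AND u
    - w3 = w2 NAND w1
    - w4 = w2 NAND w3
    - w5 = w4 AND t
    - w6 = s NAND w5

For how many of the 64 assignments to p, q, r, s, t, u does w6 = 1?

49

w6 = s NAND w5 must be 1, so at least one of s, w5 is 0.
Enumerating the 64 input combinations, 49 give w6 = 1 and 15 give w6 = 0.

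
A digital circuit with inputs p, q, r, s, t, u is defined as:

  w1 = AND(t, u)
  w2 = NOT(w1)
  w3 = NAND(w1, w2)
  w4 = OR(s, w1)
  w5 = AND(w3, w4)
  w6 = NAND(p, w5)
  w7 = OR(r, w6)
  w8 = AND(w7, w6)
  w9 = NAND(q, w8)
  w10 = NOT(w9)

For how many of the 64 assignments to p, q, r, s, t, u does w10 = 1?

22

w10 = NOT(w9) must be 1, so w9 = 0.
w9 = NAND(q, w8) must be 0, so both q = 1 and w8 = 1.
w8 = AND(w7, w6) must be 1, so both w7 = 1 and w6 = 1.
Enumerating the 64 input combinations, 22 give w10 = 1 and 42 give w10 = 0.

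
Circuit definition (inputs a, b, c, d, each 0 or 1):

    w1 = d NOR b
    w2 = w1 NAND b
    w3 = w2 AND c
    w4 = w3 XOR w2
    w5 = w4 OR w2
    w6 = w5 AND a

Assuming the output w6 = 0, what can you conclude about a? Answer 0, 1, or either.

0

w6 = w5 AND a must be 0, so at least one of w5, a is 0.
Every assignment with w6 = 0 has a = 0; there are 8 such assignment(s).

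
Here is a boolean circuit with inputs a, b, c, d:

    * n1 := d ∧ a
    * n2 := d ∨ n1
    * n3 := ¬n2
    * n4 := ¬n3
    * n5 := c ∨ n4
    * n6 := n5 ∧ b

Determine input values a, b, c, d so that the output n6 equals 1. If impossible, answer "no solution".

n6 = n5 ∧ b must be 1, so both n5 = 1 and b = 1.
n5 = c ∨ n4 must be 1, so at least one of c, n4 is 1.
Check with a=0, b=1, c=1, d=0:
n1 = d ∧ a = 0 ∧ 0 = 0
n2 = d ∨ n1 = 0 ∨ 0 = 0
n3 = ¬n2 = ¬0 = 1
n4 = ¬n3 = ¬1 = 0
n5 = c ∨ n4 = 1 ∨ 0 = 1
n6 = n5 ∧ b = 1 ∧ 1 = 1
So n6 = 1 as required.

a=0, b=1, c=1, d=0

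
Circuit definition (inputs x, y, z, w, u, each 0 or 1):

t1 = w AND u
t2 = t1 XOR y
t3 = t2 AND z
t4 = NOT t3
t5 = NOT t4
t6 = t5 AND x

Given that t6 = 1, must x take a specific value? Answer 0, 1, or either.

1

t6 = t5 AND x must be 1, so both t5 = 1 and x = 1.
t5 = NOT t4 must be 1, so t4 = 0.
t4 = NOT t3 must be 0, so t3 = 1.
Every assignment with t6 = 1 has x = 1; there are 4 such assignment(s).
  x=1, y=0, z=1, w=1, u=1
  x=1, y=1, z=1, w=0, u=0
  x=1, y=1, z=1, w=0, u=1
  x=1, y=1, z=1, w=1, u=0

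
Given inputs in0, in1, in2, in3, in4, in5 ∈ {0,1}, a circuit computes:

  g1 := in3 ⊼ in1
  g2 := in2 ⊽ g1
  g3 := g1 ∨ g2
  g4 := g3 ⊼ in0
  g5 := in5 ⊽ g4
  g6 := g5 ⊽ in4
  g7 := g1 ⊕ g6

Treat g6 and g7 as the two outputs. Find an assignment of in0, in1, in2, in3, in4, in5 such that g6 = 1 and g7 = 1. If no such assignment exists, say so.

Check with in0=0, in1=1, in2=0, in3=1, in4=0, in5=0:
g1 = in3 ⊼ in1 = 1 ⊼ 1 = 0
g2 = in2 ⊽ g1 = 0 ⊽ 0 = 1
g3 = g1 ∨ g2 = 0 ∨ 1 = 1
g4 = g3 ⊼ in0 = 1 ⊼ 0 = 1
g5 = in5 ⊽ g4 = 0 ⊽ 1 = 0
g6 = g5 ⊽ in4 = 0 ⊽ 0 = 1
g7 = g1 ⊕ g6 = 0 ⊕ 1 = 1
So g6 = 1 and g7 = 1.

in0=0, in1=1, in2=0, in3=1, in4=0, in5=0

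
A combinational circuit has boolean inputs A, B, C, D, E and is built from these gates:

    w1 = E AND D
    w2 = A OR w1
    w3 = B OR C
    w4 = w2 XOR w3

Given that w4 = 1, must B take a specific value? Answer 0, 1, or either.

either

Both values of B occur among assignments with w4 = 1:
  B=0: A=0, B=0, C=0, D=1, E=1
  B=1: A=0, B=1, C=0, D=0, E=0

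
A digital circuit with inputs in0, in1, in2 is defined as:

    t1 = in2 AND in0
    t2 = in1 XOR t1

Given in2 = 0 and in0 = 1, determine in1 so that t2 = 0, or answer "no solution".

in1=0

t2 = in1 XOR t1 must be 0, so in1 and t1 are equal.
Check with in2 = 0 and in0 = 1 and in1=0:
t1 = in2 AND in0 = 0 AND 1 = 0
t2 = in1 XOR t1 = 0 XOR 0 = 0
So t2 = 0.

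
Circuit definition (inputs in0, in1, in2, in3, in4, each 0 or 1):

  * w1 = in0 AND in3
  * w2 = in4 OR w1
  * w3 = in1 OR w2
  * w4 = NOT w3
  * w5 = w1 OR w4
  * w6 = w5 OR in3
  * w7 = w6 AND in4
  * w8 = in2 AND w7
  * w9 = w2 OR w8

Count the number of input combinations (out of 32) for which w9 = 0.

12

w9 = w2 OR w8 must be 0, so both w2 = 0 and w8 = 0.
w2 = in4 OR w1 must be 0, so both in4 = 0 and w1 = 0.
Enumerating the 32 input combinations, 12 give w9 = 0 and 20 give w9 = 1.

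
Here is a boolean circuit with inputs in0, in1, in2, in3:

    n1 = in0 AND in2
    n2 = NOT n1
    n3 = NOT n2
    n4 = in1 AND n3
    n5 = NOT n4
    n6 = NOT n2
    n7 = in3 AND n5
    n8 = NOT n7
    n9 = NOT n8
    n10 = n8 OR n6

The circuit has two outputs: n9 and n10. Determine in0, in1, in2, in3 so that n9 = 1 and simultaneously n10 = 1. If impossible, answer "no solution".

in0=1, in1=0, in2=1, in3=1

Check with in0=1, in1=0, in2=1, in3=1:
n1 = in0 AND in2 = 1 AND 1 = 1
n2 = NOT n1 = NOT 1 = 0
n3 = NOT n2 = NOT 0 = 1
n4 = in1 AND n3 = 0 AND 1 = 0
n5 = NOT n4 = NOT 0 = 1
n6 = NOT n2 = NOT 0 = 1
n7 = in3 AND n5 = 1 AND 1 = 1
n8 = NOT n7 = NOT 1 = 0
n9 = NOT n8 = NOT 0 = 1
n10 = n8 OR n6 = 0 OR 1 = 1
So n9 = 1 and n10 = 1.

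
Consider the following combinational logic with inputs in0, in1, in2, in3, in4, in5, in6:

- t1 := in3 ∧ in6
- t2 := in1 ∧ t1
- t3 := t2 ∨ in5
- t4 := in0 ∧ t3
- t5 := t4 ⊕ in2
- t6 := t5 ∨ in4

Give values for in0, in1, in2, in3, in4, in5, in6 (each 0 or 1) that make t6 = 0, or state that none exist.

t6 = t5 ∨ in4 must be 0, so both t5 = 0 and in4 = 0.
t5 = t4 ⊕ in2 must be 0, so t4 and in2 are equal.
Check with in0=1, in1=0, in2=0, in3=1, in4=0, in5=0, in6=1:
t1 = in3 ∧ in6 = 1 ∧ 1 = 1
t2 = in1 ∧ t1 = 0 ∧ 1 = 0
t3 = t2 ∨ in5 = 0 ∨ 0 = 0
t4 = in0 ∧ t3 = 1 ∧ 0 = 0
t5 = t4 ⊕ in2 = 0 ⊕ 0 = 0
t6 = t5 ∨ in4 = 0 ∨ 0 = 0
So t6 = 0 as required.

in0=1, in1=0, in2=0, in3=1, in4=0, in5=0, in6=1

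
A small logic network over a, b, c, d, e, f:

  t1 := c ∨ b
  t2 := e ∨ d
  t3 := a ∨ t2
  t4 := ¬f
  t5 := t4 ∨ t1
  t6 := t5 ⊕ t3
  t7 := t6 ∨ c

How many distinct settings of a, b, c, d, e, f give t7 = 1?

t7 = t6 ∨ c must be 1, so at least one of t6, c is 1.
Enumerating the 64 input combinations, 42 give t7 = 1 and 22 give t7 = 0.

42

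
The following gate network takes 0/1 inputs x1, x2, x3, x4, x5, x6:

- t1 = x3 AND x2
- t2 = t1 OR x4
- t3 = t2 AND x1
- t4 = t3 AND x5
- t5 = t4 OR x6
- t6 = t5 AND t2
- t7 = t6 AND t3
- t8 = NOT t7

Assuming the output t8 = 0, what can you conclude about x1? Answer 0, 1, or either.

t8 = NOT t7 must be 0, so t7 = 1.
t7 = t6 AND t3 must be 1, so both t6 = 1 and t3 = 1.
t6 = t5 AND t2 must be 1, so both t5 = 1 and t2 = 1.
Every assignment with t8 = 0 has x1 = 1; there are 15 such assignment(s).

1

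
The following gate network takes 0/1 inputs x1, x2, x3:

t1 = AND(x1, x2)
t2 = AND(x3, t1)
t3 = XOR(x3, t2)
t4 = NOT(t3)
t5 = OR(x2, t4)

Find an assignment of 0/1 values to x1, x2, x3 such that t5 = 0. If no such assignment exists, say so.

t5 = OR(x2, t4) must be 0, so both x2 = 0 and t4 = 0.
Check with x1=1, x2=0, x3=1:
t1 = AND(x1, x2) = AND(1, 0) = 0
t2 = AND(x3, t1) = AND(1, 0) = 0
t3 = XOR(x3, t2) = XOR(1, 0) = 1
t4 = NOT(t3) = NOT 1 = 0
t5 = OR(x2, t4) = OR(0, 0) = 0
So t5 = 0 as required.

x1=1, x2=0, x3=1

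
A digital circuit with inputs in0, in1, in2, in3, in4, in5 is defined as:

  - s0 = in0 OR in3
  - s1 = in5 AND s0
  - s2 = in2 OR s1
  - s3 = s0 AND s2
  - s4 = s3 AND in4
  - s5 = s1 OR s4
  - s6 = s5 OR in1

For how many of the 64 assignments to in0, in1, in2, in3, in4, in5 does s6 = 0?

s6 = s5 OR in1 must be 0, so both s5 = 0 and in1 = 0.
Enumerating the 64 input combinations, 17 give s6 = 0 and 47 give s6 = 1.

17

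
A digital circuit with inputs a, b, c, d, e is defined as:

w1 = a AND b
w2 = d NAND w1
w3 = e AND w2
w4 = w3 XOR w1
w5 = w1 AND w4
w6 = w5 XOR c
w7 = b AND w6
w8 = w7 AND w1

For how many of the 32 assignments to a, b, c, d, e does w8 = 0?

28

w8 = w7 AND w1 must be 0, so at least one of w7, w1 is 0.
Enumerating the 32 input combinations, 28 give w8 = 0 and 4 give w8 = 1.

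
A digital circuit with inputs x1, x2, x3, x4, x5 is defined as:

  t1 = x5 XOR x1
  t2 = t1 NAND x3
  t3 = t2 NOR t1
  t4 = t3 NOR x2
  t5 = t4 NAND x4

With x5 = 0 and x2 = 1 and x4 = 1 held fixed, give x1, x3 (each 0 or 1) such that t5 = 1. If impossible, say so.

x1=0 x3=1

t5 = t4 NAND x4 must be 1, so at least one of t4, x4 is 0.
Check with x5 = 0 and x2 = 1 and x4 = 1 and x1=0, x3=1:
t1 = x5 XOR x1 = 0 XOR 0 = 0
t2 = t1 NAND x3 = 0 NAND 1 = 1
t3 = t2 NOR t1 = 1 NOR 0 = 0
t4 = t3 NOR x2 = 0 NOR 1 = 0
t5 = t4 NAND x4 = 0 NAND 1 = 1
So t5 = 1.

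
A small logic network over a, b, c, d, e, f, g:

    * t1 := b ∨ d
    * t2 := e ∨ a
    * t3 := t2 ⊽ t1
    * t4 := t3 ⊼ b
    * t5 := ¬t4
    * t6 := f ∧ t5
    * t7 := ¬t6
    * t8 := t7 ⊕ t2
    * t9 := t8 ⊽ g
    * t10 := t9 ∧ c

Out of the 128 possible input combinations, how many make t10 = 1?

t10 = t9 ∧ c must be 1, so both t9 = 1 and c = 1.
t9 = t8 ⊽ g must be 1, so both t8 = 0 and g = 0.
t8 = t7 ⊕ t2 must be 0, so t7 and t2 are equal.
Enumerating the 128 input combinations, 24 give t10 = 1 and 104 give t10 = 0.

24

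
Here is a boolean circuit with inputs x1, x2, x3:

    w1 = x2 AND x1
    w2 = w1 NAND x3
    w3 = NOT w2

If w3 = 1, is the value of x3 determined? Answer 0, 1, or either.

1

w3 = NOT w2 must be 1, so w2 = 0.
w2 = w1 NAND x3 must be 0, so both w1 = 1 and x3 = 1.
w1 = x2 AND x1 must be 1, so both x2 = 1 and x1 = 1.
Every assignment with w3 = 1 has x3 = 1; there are 1 such assignment(s).
  x1=1, x2=1, x3=1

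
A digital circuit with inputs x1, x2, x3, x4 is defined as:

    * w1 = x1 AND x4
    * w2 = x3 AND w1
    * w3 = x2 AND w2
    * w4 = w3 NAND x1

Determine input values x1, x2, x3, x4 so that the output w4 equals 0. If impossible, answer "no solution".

w4 = w3 NAND x1 must be 0, so both w3 = 1 and x1 = 1.
w3 = x2 AND w2 must be 1, so both x2 = 1 and w2 = 1.
w2 = x3 AND w1 must be 1, so both x3 = 1 and w1 = 1.
Check with x1=1, x2=1, x3=1, x4=1:
w1 = x1 AND x4 = 1 AND 1 = 1
w2 = x3 AND w1 = 1 AND 1 = 1
w3 = x2 AND w2 = 1 AND 1 = 1
w4 = w3 NAND x1 = 1 NAND 1 = 0
So w4 = 0 as required.

x1=1, x2=1, x3=1, x4=1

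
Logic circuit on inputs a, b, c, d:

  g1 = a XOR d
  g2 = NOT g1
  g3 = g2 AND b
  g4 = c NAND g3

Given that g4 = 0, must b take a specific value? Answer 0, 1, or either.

1

g4 = c NAND g3 must be 0, so both c = 1 and g3 = 1.
g3 = g2 AND b must be 1, so both g2 = 1 and b = 1.
g2 = NOT g1 must be 1, so g1 = 0.
Every assignment with g4 = 0 has b = 1; there are 2 such assignment(s).
  a=0, b=1, c=1, d=0
  a=1, b=1, c=1, d=1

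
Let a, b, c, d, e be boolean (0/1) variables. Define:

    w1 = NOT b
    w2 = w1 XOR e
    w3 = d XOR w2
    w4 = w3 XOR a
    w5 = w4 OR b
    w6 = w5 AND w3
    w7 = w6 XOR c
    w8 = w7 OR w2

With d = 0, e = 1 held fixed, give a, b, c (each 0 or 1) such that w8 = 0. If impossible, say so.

Check with d = 0, e = 1 and a=0, b=0, c=0:
w1 = NOT b = NOT 0 = 1
w2 = w1 XOR e = 1 XOR 1 = 0
w3 = d XOR w2 = 0 XOR 0 = 0
w4 = w3 XOR a = 0 XOR 0 = 0
w5 = w4 OR b = 0 OR 0 = 0
w6 = w5 AND w3 = 0 AND 0 = 0
w7 = w6 XOR c = 0 XOR 0 = 0
w8 = w7 OR w2 = 0 OR 0 = 0
So w8 = 0.

a=0 b=0 c=0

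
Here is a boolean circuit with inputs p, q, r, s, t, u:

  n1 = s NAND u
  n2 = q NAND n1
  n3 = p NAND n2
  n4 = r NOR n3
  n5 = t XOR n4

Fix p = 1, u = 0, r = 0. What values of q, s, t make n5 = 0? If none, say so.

q=0, s=0, t=1

n5 = t XOR n4 must be 0, so t and n4 are equal.
Check with p = 1, u = 0, r = 0 and q=0, s=0, t=1:
n1 = s NAND u = 0 NAND 0 = 1
n2 = q NAND n1 = 0 NAND 1 = 1
n3 = p NAND n2 = 1 NAND 1 = 0
n4 = r NOR n3 = 0 NOR 0 = 1
n5 = t XOR n4 = 1 XOR 1 = 0
So n5 = 0.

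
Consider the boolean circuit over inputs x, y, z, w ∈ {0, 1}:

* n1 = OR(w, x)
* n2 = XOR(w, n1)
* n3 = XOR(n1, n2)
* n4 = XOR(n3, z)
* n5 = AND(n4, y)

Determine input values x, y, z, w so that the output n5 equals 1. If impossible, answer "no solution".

x=1, y=1, z=1, w=0

n5 = AND(n4, y) must be 1, so both n4 = 1 and y = 1.
Check with x=1, y=1, z=1, w=0:
n1 = OR(w, x) = OR(0, 1) = 1
n2 = XOR(w, n1) = XOR(0, 1) = 1
n3 = XOR(n1, n2) = XOR(1, 1) = 0
n4 = XOR(n3, z) = XOR(0, 1) = 1
n5 = AND(n4, y) = AND(1, 1) = 1
So n5 = 1 as required.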